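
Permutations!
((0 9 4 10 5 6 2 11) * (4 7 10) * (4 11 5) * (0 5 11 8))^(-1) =((0 9 7 10 4 8)(2 11 5 6))^(-1) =(0 8 4 10 7 9)(2 6 5 11)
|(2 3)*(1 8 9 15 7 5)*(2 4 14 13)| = 30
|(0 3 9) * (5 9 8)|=5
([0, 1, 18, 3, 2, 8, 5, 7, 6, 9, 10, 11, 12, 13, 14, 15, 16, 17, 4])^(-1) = (2 4 18)(5 6 8)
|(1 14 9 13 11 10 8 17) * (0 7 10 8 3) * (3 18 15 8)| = |(0 7 10 18 15 8 17 1 14 9 13 11 3)| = 13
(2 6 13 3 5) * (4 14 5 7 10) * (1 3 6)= (1 3 7 10 4 14 5 2)(6 13)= [0, 3, 1, 7, 14, 2, 13, 10, 8, 9, 4, 11, 12, 6, 5]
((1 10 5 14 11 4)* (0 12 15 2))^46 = ((0 12 15 2)(1 10 5 14 11 4))^46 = (0 15)(1 11 5)(2 12)(4 14 10)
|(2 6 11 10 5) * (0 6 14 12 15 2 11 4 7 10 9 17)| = 36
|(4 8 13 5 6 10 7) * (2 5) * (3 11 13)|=10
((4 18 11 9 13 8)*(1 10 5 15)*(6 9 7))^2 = ((1 10 5 15)(4 18 11 7 6 9 13 8))^2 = (1 5)(4 11 6 13)(7 9 8 18)(10 15)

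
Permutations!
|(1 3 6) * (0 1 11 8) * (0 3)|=4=|(0 1)(3 6 11 8)|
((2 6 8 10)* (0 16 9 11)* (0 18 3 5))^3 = ((0 16 9 11 18 3 5)(2 6 8 10))^3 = (0 11 5 9 3 16 18)(2 10 8 6)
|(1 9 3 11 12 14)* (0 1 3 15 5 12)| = 9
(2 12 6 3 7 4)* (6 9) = (2 12 9 6 3 7 4) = [0, 1, 12, 7, 2, 5, 3, 4, 8, 6, 10, 11, 9]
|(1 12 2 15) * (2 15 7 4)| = |(1 12 15)(2 7 4)| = 3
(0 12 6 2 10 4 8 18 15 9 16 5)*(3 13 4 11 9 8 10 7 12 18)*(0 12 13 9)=(0 18 15 8 3 9 16 5 12 6 2 7 13 4 10 11)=[18, 1, 7, 9, 10, 12, 2, 13, 3, 16, 11, 0, 6, 4, 14, 8, 5, 17, 15]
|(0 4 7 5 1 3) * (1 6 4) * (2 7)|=|(0 1 3)(2 7 5 6 4)|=15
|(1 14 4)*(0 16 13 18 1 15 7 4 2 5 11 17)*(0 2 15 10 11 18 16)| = 22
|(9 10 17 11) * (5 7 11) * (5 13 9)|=|(5 7 11)(9 10 17 13)|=12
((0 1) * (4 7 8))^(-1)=(0 1)(4 8 7)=((0 1)(4 7 8))^(-1)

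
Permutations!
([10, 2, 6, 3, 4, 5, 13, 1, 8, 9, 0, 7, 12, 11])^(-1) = [10, 7, 1, 3, 4, 5, 2, 11, 8, 9, 0, 13, 12, 6]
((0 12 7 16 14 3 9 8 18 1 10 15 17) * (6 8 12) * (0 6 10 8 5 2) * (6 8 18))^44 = (18)(0 8)(2 17)(3 12 16)(5 15)(6 10)(7 14 9)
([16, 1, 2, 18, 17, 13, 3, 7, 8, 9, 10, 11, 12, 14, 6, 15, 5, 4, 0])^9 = (0 16 5 13 14 6 3 18)(4 17)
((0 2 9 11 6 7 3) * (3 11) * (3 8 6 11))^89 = (11)(0 7 8 2 3 6 9)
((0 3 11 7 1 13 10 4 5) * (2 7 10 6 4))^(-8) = ((0 3 11 10 2 7 1 13 6 4 5))^(-8) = (0 10 1 4 3 2 13 5 11 7 6)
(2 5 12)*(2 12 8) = (12)(2 5 8) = [0, 1, 5, 3, 4, 8, 6, 7, 2, 9, 10, 11, 12]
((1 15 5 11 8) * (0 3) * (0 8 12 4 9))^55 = ((0 3 8 1 15 5 11 12 4 9))^55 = (0 5)(1 4)(3 11)(8 12)(9 15)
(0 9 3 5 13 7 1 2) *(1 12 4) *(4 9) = (0 4 1 2)(3 5 13 7 12 9) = [4, 2, 0, 5, 1, 13, 6, 12, 8, 3, 10, 11, 9, 7]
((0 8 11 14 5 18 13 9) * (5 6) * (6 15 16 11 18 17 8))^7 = ((0 6 5 17 8 18 13 9)(11 14 15 16))^7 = (0 9 13 18 8 17 5 6)(11 16 15 14)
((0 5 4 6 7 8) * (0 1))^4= (0 7 5 8 4 1 6)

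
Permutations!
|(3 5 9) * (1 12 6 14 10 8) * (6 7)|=|(1 12 7 6 14 10 8)(3 5 9)|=21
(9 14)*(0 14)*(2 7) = (0 14 9)(2 7) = [14, 1, 7, 3, 4, 5, 6, 2, 8, 0, 10, 11, 12, 13, 9]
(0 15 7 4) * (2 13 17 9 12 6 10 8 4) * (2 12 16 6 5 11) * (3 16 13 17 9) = [15, 1, 17, 16, 0, 11, 10, 12, 4, 13, 8, 2, 5, 9, 14, 7, 6, 3] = (0 15 7 12 5 11 2 17 3 16 6 10 8 4)(9 13)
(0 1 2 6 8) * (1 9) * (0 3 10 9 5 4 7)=(0 5 4 7)(1 2 6 8 3 10 9)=[5, 2, 6, 10, 7, 4, 8, 0, 3, 1, 9]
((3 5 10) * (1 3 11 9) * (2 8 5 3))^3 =((1 2 8 5 10 11 9))^3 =(1 5 9 8 11 2 10)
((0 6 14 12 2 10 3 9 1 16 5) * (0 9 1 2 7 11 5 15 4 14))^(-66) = ((0 6)(1 16 15 4 14 12 7 11 5 9 2 10 3))^(-66) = (1 3 10 2 9 5 11 7 12 14 4 15 16)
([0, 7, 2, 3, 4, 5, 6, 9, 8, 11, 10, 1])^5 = [0, 7, 2, 3, 4, 5, 6, 9, 8, 11, 10, 1]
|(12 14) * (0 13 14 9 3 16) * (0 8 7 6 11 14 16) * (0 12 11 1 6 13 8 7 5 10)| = |(0 8 5 10)(1 6)(3 12 9)(7 13 16)(11 14)| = 12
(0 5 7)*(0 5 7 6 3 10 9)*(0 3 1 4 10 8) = (0 7 5 6 1 4 10 9 3 8) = [7, 4, 2, 8, 10, 6, 1, 5, 0, 3, 9]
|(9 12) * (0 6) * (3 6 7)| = |(0 7 3 6)(9 12)| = 4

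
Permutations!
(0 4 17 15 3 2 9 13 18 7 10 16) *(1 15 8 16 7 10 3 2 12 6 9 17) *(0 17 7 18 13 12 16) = (0 4 1 15 2 7 3 16 17 8)(6 9 12)(10 18) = [4, 15, 7, 16, 1, 5, 9, 3, 0, 12, 18, 11, 6, 13, 14, 2, 17, 8, 10]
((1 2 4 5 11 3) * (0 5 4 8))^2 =(0 11 1 8 5 3 2)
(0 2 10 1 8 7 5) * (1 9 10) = (0 2 1 8 7 5)(9 10) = [2, 8, 1, 3, 4, 0, 6, 5, 7, 10, 9]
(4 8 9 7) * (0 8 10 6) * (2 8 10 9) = (0 10 6)(2 8)(4 9 7) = [10, 1, 8, 3, 9, 5, 0, 4, 2, 7, 6]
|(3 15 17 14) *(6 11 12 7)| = |(3 15 17 14)(6 11 12 7)| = 4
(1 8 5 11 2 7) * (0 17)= (0 17)(1 8 5 11 2 7)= [17, 8, 7, 3, 4, 11, 6, 1, 5, 9, 10, 2, 12, 13, 14, 15, 16, 0]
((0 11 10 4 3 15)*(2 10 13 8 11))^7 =((0 2 10 4 3 15)(8 11 13))^7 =(0 2 10 4 3 15)(8 11 13)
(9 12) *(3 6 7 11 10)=[0, 1, 2, 6, 4, 5, 7, 11, 8, 12, 3, 10, 9]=(3 6 7 11 10)(9 12)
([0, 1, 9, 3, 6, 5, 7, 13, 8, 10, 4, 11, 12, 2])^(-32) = [0, 1, 4, 3, 13, 5, 2, 9, 8, 6, 7, 11, 12, 10]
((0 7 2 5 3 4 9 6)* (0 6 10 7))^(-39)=(2 4 7 3 10 5 9)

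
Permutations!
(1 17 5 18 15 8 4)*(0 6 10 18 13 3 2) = (0 6 10 18 15 8 4 1 17 5 13 3 2) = [6, 17, 0, 2, 1, 13, 10, 7, 4, 9, 18, 11, 12, 3, 14, 8, 16, 5, 15]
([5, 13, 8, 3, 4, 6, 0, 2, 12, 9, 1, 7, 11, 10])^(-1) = (0 6 5)(1 10 13)(2 7 11 12 8)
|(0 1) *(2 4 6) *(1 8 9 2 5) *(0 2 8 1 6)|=|(0 1 2 4)(5 6)(8 9)|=4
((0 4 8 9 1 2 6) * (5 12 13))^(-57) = (13)(0 6 2 1 9 8 4)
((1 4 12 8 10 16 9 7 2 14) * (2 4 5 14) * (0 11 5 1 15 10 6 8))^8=((0 11 5 14 15 10 16 9 7 4 12)(6 8))^8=(0 7 10 5 12 9 15 11 4 16 14)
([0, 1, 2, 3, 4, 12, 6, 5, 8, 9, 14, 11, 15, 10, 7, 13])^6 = [0, 1, 2, 3, 4, 7, 6, 14, 8, 9, 13, 11, 5, 15, 10, 12]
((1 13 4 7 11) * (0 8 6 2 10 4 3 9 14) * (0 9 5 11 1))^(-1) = (0 11 5 3 13 1 7 4 10 2 6 8)(9 14)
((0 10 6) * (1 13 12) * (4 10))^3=(13)(0 6 10 4)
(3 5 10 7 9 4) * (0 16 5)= (0 16 5 10 7 9 4 3)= [16, 1, 2, 0, 3, 10, 6, 9, 8, 4, 7, 11, 12, 13, 14, 15, 5]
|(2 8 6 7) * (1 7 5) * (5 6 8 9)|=5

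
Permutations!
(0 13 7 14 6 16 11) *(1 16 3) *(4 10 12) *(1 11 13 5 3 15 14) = [5, 16, 2, 11, 10, 3, 15, 1, 8, 9, 12, 0, 4, 7, 6, 14, 13] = (0 5 3 11)(1 16 13 7)(4 10 12)(6 15 14)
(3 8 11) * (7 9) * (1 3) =[0, 3, 2, 8, 4, 5, 6, 9, 11, 7, 10, 1] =(1 3 8 11)(7 9)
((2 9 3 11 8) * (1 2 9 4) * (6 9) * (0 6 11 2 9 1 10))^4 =((0 6 1 9 3 2 4 10)(8 11))^4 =(11)(0 3)(1 4)(2 6)(9 10)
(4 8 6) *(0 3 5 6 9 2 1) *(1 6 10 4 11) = (0 3 5 10 4 8 9 2 6 11 1) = [3, 0, 6, 5, 8, 10, 11, 7, 9, 2, 4, 1]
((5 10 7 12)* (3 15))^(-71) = (3 15)(5 10 7 12)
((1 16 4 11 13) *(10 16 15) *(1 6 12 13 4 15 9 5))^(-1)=((1 9 5)(4 11)(6 12 13)(10 16 15))^(-1)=(1 5 9)(4 11)(6 13 12)(10 15 16)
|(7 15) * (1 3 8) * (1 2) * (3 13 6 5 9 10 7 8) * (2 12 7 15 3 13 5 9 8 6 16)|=|(1 5 8 12 7 3 13 16 2)(6 9 10 15)|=36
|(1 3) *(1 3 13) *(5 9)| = 2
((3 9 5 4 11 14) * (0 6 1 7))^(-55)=(0 6 1 7)(3 14 11 4 5 9)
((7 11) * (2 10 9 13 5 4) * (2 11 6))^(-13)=(2 4 10 11 9 7 13 6 5)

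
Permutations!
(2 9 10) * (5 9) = (2 5 9 10) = [0, 1, 5, 3, 4, 9, 6, 7, 8, 10, 2]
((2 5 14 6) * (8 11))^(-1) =((2 5 14 6)(8 11))^(-1) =(2 6 14 5)(8 11)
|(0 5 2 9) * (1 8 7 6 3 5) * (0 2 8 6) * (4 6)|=|(0 1 4 6 3 5 8 7)(2 9)|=8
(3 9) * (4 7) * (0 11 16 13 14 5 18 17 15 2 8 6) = (0 11 16 13 14 5 18 17 15 2 8 6)(3 9)(4 7) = [11, 1, 8, 9, 7, 18, 0, 4, 6, 3, 10, 16, 12, 14, 5, 2, 13, 15, 17]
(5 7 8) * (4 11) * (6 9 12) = (4 11)(5 7 8)(6 9 12) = [0, 1, 2, 3, 11, 7, 9, 8, 5, 12, 10, 4, 6]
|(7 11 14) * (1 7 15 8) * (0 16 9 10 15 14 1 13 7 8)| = 5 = |(0 16 9 10 15)(1 8 13 7 11)|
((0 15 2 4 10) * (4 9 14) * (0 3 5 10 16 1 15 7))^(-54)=((0 7)(1 15 2 9 14 4 16)(3 5 10))^(-54)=(1 2 14 16 15 9 4)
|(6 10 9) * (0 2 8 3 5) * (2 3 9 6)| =6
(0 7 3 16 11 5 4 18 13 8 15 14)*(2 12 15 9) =(0 7 3 16 11 5 4 18 13 8 9 2 12 15 14) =[7, 1, 12, 16, 18, 4, 6, 3, 9, 2, 10, 5, 15, 8, 0, 14, 11, 17, 13]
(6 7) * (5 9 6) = [0, 1, 2, 3, 4, 9, 7, 5, 8, 6] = (5 9 6 7)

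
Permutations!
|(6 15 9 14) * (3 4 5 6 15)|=12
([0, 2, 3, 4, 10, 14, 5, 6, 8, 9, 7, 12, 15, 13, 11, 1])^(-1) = (1 15 12 11 14 5 6 7 10 4 3 2)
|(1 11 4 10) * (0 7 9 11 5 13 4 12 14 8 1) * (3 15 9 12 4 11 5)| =|(0 7 12 14 8 1 3 15 9 5 13 11 4 10)| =14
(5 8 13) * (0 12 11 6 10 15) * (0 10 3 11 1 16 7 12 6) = (0 6 3 11)(1 16 7 12)(5 8 13)(10 15) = [6, 16, 2, 11, 4, 8, 3, 12, 13, 9, 15, 0, 1, 5, 14, 10, 7]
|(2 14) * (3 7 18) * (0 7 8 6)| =6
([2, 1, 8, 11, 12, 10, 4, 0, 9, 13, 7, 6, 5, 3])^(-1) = (0 7 10 5 12 4 6 11 3 13 9 8 2)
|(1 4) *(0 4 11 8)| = 5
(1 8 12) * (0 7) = (0 7)(1 8 12) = [7, 8, 2, 3, 4, 5, 6, 0, 12, 9, 10, 11, 1]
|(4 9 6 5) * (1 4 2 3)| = |(1 4 9 6 5 2 3)| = 7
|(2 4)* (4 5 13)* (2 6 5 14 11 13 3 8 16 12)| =11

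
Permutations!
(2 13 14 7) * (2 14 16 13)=(7 14)(13 16)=[0, 1, 2, 3, 4, 5, 6, 14, 8, 9, 10, 11, 12, 16, 7, 15, 13]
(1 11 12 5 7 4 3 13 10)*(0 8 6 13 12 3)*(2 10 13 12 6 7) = [8, 11, 10, 6, 0, 2, 12, 4, 7, 9, 1, 3, 5, 13] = (13)(0 8 7 4)(1 11 3 6 12 5 2 10)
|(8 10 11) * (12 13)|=|(8 10 11)(12 13)|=6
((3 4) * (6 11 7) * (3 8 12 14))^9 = ((3 4 8 12 14)(6 11 7))^9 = (3 14 12 8 4)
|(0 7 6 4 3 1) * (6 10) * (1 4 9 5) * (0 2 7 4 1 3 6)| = |(0 4 6 9 5 3 1 2 7 10)| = 10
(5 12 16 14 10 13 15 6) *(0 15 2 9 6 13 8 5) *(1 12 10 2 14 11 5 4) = (0 15 13 14 2 9 6)(1 12 16 11 5 10 8 4) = [15, 12, 9, 3, 1, 10, 0, 7, 4, 6, 8, 5, 16, 14, 2, 13, 11]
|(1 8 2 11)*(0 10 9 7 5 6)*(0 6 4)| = |(0 10 9 7 5 4)(1 8 2 11)| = 12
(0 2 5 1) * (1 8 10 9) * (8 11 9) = (0 2 5 11 9 1)(8 10) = [2, 0, 5, 3, 4, 11, 6, 7, 10, 1, 8, 9]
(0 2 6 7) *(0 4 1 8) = (0 2 6 7 4 1 8) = [2, 8, 6, 3, 1, 5, 7, 4, 0]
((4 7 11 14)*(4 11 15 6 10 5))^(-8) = (4 10 15)(5 6 7)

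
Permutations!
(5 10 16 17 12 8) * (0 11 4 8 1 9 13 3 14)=(0 11 4 8 5 10 16 17 12 1 9 13 3 14)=[11, 9, 2, 14, 8, 10, 6, 7, 5, 13, 16, 4, 1, 3, 0, 15, 17, 12]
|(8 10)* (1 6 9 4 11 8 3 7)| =9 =|(1 6 9 4 11 8 10 3 7)|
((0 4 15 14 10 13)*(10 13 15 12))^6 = ((0 4 12 10 15 14 13))^6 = (0 13 14 15 10 12 4)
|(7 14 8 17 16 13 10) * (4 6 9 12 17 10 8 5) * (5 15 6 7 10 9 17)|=12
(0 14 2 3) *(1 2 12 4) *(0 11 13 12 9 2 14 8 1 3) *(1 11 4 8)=[1, 14, 0, 4, 3, 5, 6, 7, 11, 2, 10, 13, 8, 12, 9]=(0 1 14 9 2)(3 4)(8 11 13 12)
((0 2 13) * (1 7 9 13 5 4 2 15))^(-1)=((0 15 1 7 9 13)(2 5 4))^(-1)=(0 13 9 7 1 15)(2 4 5)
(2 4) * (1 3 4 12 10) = (1 3 4 2 12 10) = [0, 3, 12, 4, 2, 5, 6, 7, 8, 9, 1, 11, 10]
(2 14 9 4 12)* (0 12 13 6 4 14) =[12, 1, 0, 3, 13, 5, 4, 7, 8, 14, 10, 11, 2, 6, 9] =(0 12 2)(4 13 6)(9 14)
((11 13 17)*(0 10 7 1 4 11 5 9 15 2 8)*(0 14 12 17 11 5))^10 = ((0 10 7 1 4 5 9 15 2 8 14 12 17)(11 13))^10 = (0 14 15 4 10 12 2 5 7 17 8 9 1)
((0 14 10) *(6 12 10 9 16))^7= (16)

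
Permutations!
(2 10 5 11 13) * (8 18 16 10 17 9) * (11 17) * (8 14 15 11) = (2 8 18 16 10 5 17 9 14 15 11 13) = [0, 1, 8, 3, 4, 17, 6, 7, 18, 14, 5, 13, 12, 2, 15, 11, 10, 9, 16]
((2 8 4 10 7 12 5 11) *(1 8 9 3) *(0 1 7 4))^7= (12)(0 1 8)(4 10)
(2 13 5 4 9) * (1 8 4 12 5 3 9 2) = (1 8 4 2 13 3 9)(5 12) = [0, 8, 13, 9, 2, 12, 6, 7, 4, 1, 10, 11, 5, 3]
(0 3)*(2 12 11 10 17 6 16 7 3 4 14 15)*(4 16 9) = (0 16 7 3)(2 12 11 10 17 6 9 4 14 15) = [16, 1, 12, 0, 14, 5, 9, 3, 8, 4, 17, 10, 11, 13, 15, 2, 7, 6]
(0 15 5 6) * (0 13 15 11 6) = (0 11 6 13 15 5) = [11, 1, 2, 3, 4, 0, 13, 7, 8, 9, 10, 6, 12, 15, 14, 5]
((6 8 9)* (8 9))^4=(9)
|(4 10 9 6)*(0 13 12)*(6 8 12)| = 8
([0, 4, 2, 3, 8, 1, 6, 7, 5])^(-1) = (1 5 8 4)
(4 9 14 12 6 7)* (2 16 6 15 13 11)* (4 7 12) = (2 16 6 12 15 13 11)(4 9 14) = [0, 1, 16, 3, 9, 5, 12, 7, 8, 14, 10, 2, 15, 11, 4, 13, 6]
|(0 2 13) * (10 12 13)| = |(0 2 10 12 13)| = 5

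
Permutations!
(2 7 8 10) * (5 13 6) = (2 7 8 10)(5 13 6) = [0, 1, 7, 3, 4, 13, 5, 8, 10, 9, 2, 11, 12, 6]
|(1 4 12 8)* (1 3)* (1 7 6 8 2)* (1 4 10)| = |(1 10)(2 4 12)(3 7 6 8)| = 12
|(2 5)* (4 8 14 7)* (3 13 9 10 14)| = |(2 5)(3 13 9 10 14 7 4 8)| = 8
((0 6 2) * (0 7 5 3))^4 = ((0 6 2 7 5 3))^4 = (0 5 2)(3 7 6)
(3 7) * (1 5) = (1 5)(3 7) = [0, 5, 2, 7, 4, 1, 6, 3]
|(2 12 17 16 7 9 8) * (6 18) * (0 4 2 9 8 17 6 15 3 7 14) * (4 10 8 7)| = 7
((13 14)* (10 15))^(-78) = (15)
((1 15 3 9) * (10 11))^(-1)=(1 9 3 15)(10 11)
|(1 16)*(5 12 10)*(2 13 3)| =|(1 16)(2 13 3)(5 12 10)| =6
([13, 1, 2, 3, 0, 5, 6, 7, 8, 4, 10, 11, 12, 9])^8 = (13)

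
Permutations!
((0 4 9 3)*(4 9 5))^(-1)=(0 3 9)(4 5)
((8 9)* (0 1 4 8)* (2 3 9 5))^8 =(9)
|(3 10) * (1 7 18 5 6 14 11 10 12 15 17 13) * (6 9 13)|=24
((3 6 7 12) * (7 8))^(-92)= (3 7 6 12 8)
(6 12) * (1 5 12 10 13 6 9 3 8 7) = (1 5 12 9 3 8 7)(6 10 13) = [0, 5, 2, 8, 4, 12, 10, 1, 7, 3, 13, 11, 9, 6]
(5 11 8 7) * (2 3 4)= (2 3 4)(5 11 8 7)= [0, 1, 3, 4, 2, 11, 6, 5, 7, 9, 10, 8]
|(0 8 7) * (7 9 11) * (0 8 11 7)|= 6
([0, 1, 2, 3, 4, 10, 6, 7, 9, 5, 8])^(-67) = [0, 1, 2, 3, 4, 10, 6, 7, 9, 5, 8]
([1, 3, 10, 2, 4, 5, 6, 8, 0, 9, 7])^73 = (0 2 8 3 7 1 10)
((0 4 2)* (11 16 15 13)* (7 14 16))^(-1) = (0 2 4)(7 11 13 15 16 14)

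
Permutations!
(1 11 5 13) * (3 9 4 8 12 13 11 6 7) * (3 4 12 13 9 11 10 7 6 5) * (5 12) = (1 12 9 5 10 7 4 8 13)(3 11) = [0, 12, 2, 11, 8, 10, 6, 4, 13, 5, 7, 3, 9, 1]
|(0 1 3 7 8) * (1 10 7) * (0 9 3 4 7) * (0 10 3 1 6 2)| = |(10)(0 3 6 2)(1 4 7 8 9)| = 20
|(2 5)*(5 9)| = |(2 9 5)| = 3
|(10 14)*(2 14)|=|(2 14 10)|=3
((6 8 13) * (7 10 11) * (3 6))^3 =((3 6 8 13)(7 10 11))^3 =(3 13 8 6)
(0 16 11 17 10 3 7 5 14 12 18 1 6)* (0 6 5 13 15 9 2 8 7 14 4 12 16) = (1 5 4 12 18)(2 8 7 13 15 9)(3 14 16 11 17 10) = [0, 5, 8, 14, 12, 4, 6, 13, 7, 2, 3, 17, 18, 15, 16, 9, 11, 10, 1]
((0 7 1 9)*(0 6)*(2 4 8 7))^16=((0 2 4 8 7 1 9 6))^16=(9)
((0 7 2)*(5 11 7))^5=((0 5 11 7 2))^5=(11)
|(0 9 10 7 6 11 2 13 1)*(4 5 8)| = 9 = |(0 9 10 7 6 11 2 13 1)(4 5 8)|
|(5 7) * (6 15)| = |(5 7)(6 15)| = 2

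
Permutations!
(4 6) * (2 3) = (2 3)(4 6) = [0, 1, 3, 2, 6, 5, 4]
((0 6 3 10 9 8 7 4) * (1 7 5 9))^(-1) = ((0 6 3 10 1 7 4)(5 9 8))^(-1) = (0 4 7 1 10 3 6)(5 8 9)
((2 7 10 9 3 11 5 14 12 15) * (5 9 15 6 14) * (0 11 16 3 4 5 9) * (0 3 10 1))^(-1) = (0 1 7 2 15 10 16 3 11)(4 9 5)(6 12 14)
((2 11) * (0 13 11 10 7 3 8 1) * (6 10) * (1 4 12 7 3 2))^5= (0 13 11 1)(2 4 10 7 8 6 12 3)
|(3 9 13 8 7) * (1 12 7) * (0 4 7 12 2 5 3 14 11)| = 35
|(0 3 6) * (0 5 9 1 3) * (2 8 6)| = 7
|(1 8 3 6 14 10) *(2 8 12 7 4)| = 10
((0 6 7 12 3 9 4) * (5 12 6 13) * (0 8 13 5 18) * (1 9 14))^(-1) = (0 18 13 8 4 9 1 14 3 12 5)(6 7)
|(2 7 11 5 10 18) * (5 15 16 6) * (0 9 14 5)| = 12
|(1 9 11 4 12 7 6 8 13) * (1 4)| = 6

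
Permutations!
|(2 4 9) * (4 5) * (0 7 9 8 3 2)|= 15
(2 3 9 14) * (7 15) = (2 3 9 14)(7 15) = [0, 1, 3, 9, 4, 5, 6, 15, 8, 14, 10, 11, 12, 13, 2, 7]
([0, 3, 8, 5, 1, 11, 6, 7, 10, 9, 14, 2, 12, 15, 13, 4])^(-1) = [0, 4, 11, 1, 15, 3, 6, 7, 2, 9, 8, 5, 12, 14, 10, 13]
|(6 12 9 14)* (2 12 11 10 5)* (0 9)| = |(0 9 14 6 11 10 5 2 12)| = 9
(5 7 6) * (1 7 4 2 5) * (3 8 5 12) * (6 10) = (1 7 10 6)(2 12 3 8 5 4) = [0, 7, 12, 8, 2, 4, 1, 10, 5, 9, 6, 11, 3]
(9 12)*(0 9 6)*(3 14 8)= (0 9 12 6)(3 14 8)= [9, 1, 2, 14, 4, 5, 0, 7, 3, 12, 10, 11, 6, 13, 8]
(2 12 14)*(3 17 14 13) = (2 12 13 3 17 14) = [0, 1, 12, 17, 4, 5, 6, 7, 8, 9, 10, 11, 13, 3, 2, 15, 16, 14]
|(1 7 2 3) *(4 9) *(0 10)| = 4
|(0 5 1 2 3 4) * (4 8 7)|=8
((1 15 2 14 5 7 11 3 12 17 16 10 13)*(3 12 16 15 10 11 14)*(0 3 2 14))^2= (0 16 12 15 5)(1 13 10)(3 11 17 14 7)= ((0 3 16 11 12 17 15 14 5 7)(1 10 13))^2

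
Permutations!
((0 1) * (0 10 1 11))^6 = (11)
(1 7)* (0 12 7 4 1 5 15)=(0 12 7 5 15)(1 4)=[12, 4, 2, 3, 1, 15, 6, 5, 8, 9, 10, 11, 7, 13, 14, 0]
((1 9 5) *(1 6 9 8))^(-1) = (1 8)(5 9 6)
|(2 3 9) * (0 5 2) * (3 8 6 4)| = 8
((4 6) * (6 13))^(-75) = ((4 13 6))^(-75) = (13)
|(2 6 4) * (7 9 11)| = 3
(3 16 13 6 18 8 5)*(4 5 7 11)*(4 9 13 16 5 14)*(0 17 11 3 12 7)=[17, 1, 2, 5, 14, 12, 18, 3, 0, 13, 10, 9, 7, 6, 4, 15, 16, 11, 8]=(0 17 11 9 13 6 18 8)(3 5 12 7)(4 14)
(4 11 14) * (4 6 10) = [0, 1, 2, 3, 11, 5, 10, 7, 8, 9, 4, 14, 12, 13, 6] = (4 11 14 6 10)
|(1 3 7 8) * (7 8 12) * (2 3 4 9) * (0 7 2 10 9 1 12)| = |(0 7)(1 4)(2 3 8 12)(9 10)| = 4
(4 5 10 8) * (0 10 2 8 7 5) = (0 10 7 5 2 8 4) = [10, 1, 8, 3, 0, 2, 6, 5, 4, 9, 7]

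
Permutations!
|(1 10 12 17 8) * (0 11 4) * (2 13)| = 30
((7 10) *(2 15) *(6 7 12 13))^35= (2 15)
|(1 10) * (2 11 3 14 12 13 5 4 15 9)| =10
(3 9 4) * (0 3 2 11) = (0 3 9 4 2 11) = [3, 1, 11, 9, 2, 5, 6, 7, 8, 4, 10, 0]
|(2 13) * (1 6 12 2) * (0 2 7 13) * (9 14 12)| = 14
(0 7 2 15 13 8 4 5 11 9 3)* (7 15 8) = [15, 1, 8, 0, 5, 11, 6, 2, 4, 3, 10, 9, 12, 7, 14, 13] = (0 15 13 7 2 8 4 5 11 9 3)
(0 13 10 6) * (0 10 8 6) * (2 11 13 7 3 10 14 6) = (0 7 3 10)(2 11 13 8)(6 14) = [7, 1, 11, 10, 4, 5, 14, 3, 2, 9, 0, 13, 12, 8, 6]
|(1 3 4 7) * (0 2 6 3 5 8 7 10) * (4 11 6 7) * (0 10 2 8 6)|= 10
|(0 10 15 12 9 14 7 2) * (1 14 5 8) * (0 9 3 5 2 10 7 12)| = 12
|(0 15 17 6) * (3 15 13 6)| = |(0 13 6)(3 15 17)| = 3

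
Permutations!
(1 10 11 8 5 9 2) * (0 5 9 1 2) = (0 5 1 10 11 8 9) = [5, 10, 2, 3, 4, 1, 6, 7, 9, 0, 11, 8]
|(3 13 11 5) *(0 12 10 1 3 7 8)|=|(0 12 10 1 3 13 11 5 7 8)|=10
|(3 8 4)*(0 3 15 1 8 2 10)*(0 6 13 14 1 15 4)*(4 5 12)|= 9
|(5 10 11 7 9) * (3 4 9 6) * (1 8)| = |(1 8)(3 4 9 5 10 11 7 6)| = 8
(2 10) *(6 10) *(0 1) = (0 1)(2 6 10) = [1, 0, 6, 3, 4, 5, 10, 7, 8, 9, 2]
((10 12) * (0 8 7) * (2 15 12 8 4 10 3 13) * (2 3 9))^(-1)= (0 7 8 10 4)(2 9 12 15)(3 13)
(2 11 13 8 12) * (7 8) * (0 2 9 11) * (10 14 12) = (0 2)(7 8 10 14 12 9 11 13) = [2, 1, 0, 3, 4, 5, 6, 8, 10, 11, 14, 13, 9, 7, 12]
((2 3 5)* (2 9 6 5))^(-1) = (2 3)(5 6 9)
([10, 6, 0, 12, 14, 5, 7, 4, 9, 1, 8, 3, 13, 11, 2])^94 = (0 1 14 8 7)(2 9 4 10 6)(3 13)(11 12)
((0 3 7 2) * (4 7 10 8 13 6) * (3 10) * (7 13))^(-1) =((0 10 8 7 2)(4 13 6))^(-1) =(0 2 7 8 10)(4 6 13)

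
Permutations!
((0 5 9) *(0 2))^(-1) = (0 2 9 5)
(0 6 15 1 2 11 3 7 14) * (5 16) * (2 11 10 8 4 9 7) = (0 6 15 1 11 3 2 10 8 4 9 7 14)(5 16) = [6, 11, 10, 2, 9, 16, 15, 14, 4, 7, 8, 3, 12, 13, 0, 1, 5]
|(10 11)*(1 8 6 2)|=4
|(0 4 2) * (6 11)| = 6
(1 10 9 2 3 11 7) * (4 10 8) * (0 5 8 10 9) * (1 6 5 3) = (0 3 11 7 6 5 8 4 9 2 1 10) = [3, 10, 1, 11, 9, 8, 5, 6, 4, 2, 0, 7]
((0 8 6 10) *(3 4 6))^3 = (0 4)(3 10)(6 8)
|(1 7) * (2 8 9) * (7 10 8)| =|(1 10 8 9 2 7)| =6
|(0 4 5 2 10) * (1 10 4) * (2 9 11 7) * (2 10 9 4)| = 6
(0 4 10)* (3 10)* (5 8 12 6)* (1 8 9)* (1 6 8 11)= (0 4 3 10)(1 11)(5 9 6)(8 12)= [4, 11, 2, 10, 3, 9, 5, 7, 12, 6, 0, 1, 8]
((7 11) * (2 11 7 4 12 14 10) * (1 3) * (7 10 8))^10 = (2 4 14 7)(8 10 11 12) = ((1 3)(2 11 4 12 14 8 7 10))^10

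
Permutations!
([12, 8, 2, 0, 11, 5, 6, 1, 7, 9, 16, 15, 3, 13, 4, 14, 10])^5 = [3, 7, 2, 12, 11, 5, 6, 8, 1, 9, 16, 15, 0, 13, 4, 14, 10]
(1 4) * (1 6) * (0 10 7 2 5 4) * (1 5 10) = (0 1)(2 10 7)(4 6 5) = [1, 0, 10, 3, 6, 4, 5, 2, 8, 9, 7]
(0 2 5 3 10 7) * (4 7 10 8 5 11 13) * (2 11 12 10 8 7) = [11, 1, 12, 7, 2, 3, 6, 0, 5, 9, 8, 13, 10, 4] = (0 11 13 4 2 12 10 8 5 3 7)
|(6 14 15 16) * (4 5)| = |(4 5)(6 14 15 16)| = 4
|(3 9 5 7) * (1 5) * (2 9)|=|(1 5 7 3 2 9)|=6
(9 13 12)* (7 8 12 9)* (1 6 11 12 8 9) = (1 6 11 12 7 9 13) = [0, 6, 2, 3, 4, 5, 11, 9, 8, 13, 10, 12, 7, 1]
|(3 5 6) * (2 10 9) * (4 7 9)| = 15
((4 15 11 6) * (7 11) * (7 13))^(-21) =(4 7)(6 13)(11 15)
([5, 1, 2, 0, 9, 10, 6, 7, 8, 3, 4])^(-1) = (0 3 9 4 10 5)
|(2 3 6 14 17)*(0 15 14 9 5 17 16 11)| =30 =|(0 15 14 16 11)(2 3 6 9 5 17)|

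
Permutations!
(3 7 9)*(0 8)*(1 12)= [8, 12, 2, 7, 4, 5, 6, 9, 0, 3, 10, 11, 1]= (0 8)(1 12)(3 7 9)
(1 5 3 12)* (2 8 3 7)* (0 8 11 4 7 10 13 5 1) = (0 8 3 12)(2 11 4 7)(5 10 13) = [8, 1, 11, 12, 7, 10, 6, 2, 3, 9, 13, 4, 0, 5]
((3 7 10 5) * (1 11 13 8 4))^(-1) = (1 4 8 13 11)(3 5 10 7)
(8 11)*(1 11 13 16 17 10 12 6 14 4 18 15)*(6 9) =(1 11 8 13 16 17 10 12 9 6 14 4 18 15) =[0, 11, 2, 3, 18, 5, 14, 7, 13, 6, 12, 8, 9, 16, 4, 1, 17, 10, 15]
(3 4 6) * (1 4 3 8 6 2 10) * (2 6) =(1 4 6 8 2 10) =[0, 4, 10, 3, 6, 5, 8, 7, 2, 9, 1]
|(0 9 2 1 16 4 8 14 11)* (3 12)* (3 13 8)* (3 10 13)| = 22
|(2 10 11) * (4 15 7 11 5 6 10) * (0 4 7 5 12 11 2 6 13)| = |(0 4 15 5 13)(2 7)(6 10 12 11)| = 20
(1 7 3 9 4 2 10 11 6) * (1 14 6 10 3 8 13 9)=(1 7 8 13 9 4 2 3)(6 14)(10 11)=[0, 7, 3, 1, 2, 5, 14, 8, 13, 4, 11, 10, 12, 9, 6]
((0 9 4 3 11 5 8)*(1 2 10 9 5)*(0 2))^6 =(0 4 8 11 10)(1 9 5 3 2)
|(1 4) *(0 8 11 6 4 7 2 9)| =|(0 8 11 6 4 1 7 2 9)| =9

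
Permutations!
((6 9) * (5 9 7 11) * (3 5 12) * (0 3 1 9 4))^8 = ((0 3 5 4)(1 9 6 7 11 12))^8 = (1 6 11)(7 12 9)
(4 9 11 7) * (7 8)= [0, 1, 2, 3, 9, 5, 6, 4, 7, 11, 10, 8]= (4 9 11 8 7)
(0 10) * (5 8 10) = (0 5 8 10) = [5, 1, 2, 3, 4, 8, 6, 7, 10, 9, 0]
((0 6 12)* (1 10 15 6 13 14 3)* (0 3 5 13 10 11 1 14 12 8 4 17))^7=((0 10 15 6 8 4 17)(1 11)(3 14 5 13 12))^7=(17)(1 11)(3 5 12 14 13)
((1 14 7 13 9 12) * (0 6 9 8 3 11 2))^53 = (0 14 11 12 8 6 7 2 1 3 9 13)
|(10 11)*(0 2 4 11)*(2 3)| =6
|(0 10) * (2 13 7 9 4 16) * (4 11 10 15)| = 10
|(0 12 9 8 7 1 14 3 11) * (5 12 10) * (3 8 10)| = 12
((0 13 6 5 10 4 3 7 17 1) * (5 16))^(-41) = ((0 13 6 16 5 10 4 3 7 17 1))^(-41) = (0 16 4 17 13 5 3 1 6 10 7)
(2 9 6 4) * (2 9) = (4 9 6) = [0, 1, 2, 3, 9, 5, 4, 7, 8, 6]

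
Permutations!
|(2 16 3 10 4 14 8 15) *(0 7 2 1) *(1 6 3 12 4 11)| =14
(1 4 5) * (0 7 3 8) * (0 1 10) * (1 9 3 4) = (0 7 4 5 10)(3 8 9) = [7, 1, 2, 8, 5, 10, 6, 4, 9, 3, 0]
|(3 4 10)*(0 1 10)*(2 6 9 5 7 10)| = |(0 1 2 6 9 5 7 10 3 4)| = 10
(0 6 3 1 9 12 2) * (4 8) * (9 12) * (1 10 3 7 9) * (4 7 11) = [6, 12, 0, 10, 8, 5, 11, 9, 7, 1, 3, 4, 2] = (0 6 11 4 8 7 9 1 12 2)(3 10)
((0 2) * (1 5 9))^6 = (9)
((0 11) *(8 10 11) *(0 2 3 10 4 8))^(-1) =((2 3 10 11)(4 8))^(-1) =(2 11 10 3)(4 8)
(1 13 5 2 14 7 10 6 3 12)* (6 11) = (1 13 5 2 14 7 10 11 6 3 12) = [0, 13, 14, 12, 4, 2, 3, 10, 8, 9, 11, 6, 1, 5, 7]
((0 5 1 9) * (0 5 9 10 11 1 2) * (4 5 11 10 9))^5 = (0 4 5 2)(1 11 9)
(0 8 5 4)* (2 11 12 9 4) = (0 8 5 2 11 12 9 4) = [8, 1, 11, 3, 0, 2, 6, 7, 5, 4, 10, 12, 9]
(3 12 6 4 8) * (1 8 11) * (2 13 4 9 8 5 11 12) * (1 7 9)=(1 5 11 7 9 8 3 2 13 4 12 6)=[0, 5, 13, 2, 12, 11, 1, 9, 3, 8, 10, 7, 6, 4]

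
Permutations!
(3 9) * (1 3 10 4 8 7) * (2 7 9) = (1 3 2 7)(4 8 9 10) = [0, 3, 7, 2, 8, 5, 6, 1, 9, 10, 4]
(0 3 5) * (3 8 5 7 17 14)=[8, 1, 2, 7, 4, 0, 6, 17, 5, 9, 10, 11, 12, 13, 3, 15, 16, 14]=(0 8 5)(3 7 17 14)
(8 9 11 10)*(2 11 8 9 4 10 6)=[0, 1, 11, 3, 10, 5, 2, 7, 4, 8, 9, 6]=(2 11 6)(4 10 9 8)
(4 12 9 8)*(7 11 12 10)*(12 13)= [0, 1, 2, 3, 10, 5, 6, 11, 4, 8, 7, 13, 9, 12]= (4 10 7 11 13 12 9 8)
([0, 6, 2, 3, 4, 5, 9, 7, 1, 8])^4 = (9)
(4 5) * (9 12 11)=(4 5)(9 12 11)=[0, 1, 2, 3, 5, 4, 6, 7, 8, 12, 10, 9, 11]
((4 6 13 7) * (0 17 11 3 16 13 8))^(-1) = (0 8 6 4 7 13 16 3 11 17)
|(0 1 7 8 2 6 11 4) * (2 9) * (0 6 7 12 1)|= 12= |(1 12)(2 7 8 9)(4 6 11)|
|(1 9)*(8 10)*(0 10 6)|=|(0 10 8 6)(1 9)|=4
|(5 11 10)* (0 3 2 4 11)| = 7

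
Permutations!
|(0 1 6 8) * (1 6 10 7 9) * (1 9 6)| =6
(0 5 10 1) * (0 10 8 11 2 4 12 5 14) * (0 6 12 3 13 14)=(1 10)(2 4 3 13 14 6 12 5 8 11)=[0, 10, 4, 13, 3, 8, 12, 7, 11, 9, 1, 2, 5, 14, 6]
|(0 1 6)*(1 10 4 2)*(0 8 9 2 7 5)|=|(0 10 4 7 5)(1 6 8 9 2)|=5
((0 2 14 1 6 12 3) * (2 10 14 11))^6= (0 3 12 6 1 14 10)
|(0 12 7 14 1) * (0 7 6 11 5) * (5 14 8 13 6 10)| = 28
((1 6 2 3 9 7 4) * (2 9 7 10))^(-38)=((1 6 9 10 2 3 7 4))^(-38)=(1 9 2 7)(3 4 6 10)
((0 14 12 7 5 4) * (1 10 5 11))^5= (0 1 14 10 12 5 7 4 11)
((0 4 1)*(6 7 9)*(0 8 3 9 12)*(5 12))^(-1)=(0 12 5 7 6 9 3 8 1 4)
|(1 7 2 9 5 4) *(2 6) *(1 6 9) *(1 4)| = |(1 7 9 5)(2 4 6)| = 12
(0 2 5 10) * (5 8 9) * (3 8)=(0 2 3 8 9 5 10)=[2, 1, 3, 8, 4, 10, 6, 7, 9, 5, 0]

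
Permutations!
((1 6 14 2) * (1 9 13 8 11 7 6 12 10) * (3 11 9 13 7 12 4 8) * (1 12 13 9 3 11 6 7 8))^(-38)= (2 6 8)(3 9 14)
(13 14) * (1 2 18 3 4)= [0, 2, 18, 4, 1, 5, 6, 7, 8, 9, 10, 11, 12, 14, 13, 15, 16, 17, 3]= (1 2 18 3 4)(13 14)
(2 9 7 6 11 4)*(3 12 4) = (2 9 7 6 11 3 12 4) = [0, 1, 9, 12, 2, 5, 11, 6, 8, 7, 10, 3, 4]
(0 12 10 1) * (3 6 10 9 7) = (0 12 9 7 3 6 10 1) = [12, 0, 2, 6, 4, 5, 10, 3, 8, 7, 1, 11, 9]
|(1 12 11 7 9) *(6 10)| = |(1 12 11 7 9)(6 10)| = 10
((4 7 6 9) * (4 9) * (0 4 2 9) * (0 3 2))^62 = (0 7)(2 3 9)(4 6)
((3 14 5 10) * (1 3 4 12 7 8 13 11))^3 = (1 5 12 13 3 10 7 11 14 4 8)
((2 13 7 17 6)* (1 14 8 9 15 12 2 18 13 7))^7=((1 14 8 9 15 12 2 7 17 6 18 13))^7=(1 7 8 6 15 13 2 14 17 9 18 12)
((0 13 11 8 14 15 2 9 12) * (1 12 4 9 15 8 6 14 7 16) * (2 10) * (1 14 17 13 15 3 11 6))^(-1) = (0 12 1 11 3 2 10 15)(4 9)(6 13 17)(7 8 14 16)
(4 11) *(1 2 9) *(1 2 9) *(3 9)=(1 3 9 2)(4 11)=[0, 3, 1, 9, 11, 5, 6, 7, 8, 2, 10, 4]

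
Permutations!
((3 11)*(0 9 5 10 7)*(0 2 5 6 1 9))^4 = ((1 9 6)(2 5 10 7)(3 11))^4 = (11)(1 9 6)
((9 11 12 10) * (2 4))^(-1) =(2 4)(9 10 12 11)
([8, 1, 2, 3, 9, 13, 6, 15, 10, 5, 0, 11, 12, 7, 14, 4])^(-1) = (0 10 8)(4 15 7 13 5 9)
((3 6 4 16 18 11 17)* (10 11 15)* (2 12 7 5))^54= ((2 12 7 5)(3 6 4 16 18 15 10 11 17))^54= (18)(2 7)(5 12)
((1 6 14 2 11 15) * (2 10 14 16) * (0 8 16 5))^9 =(16)(10 14) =((0 8 16 2 11 15 1 6 5)(10 14))^9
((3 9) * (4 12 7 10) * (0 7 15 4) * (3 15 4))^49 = (0 7 10)(3 9 15)(4 12)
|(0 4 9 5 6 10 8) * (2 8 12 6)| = 6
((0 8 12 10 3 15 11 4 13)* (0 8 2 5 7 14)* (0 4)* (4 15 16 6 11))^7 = ((0 2 5 7 14 15 4 13 8 12 10 3 16 6 11))^7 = (0 13 11 4 6 15 16 14 3 7 10 5 12 2 8)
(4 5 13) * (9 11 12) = [0, 1, 2, 3, 5, 13, 6, 7, 8, 11, 10, 12, 9, 4] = (4 5 13)(9 11 12)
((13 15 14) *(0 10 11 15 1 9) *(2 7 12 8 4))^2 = ((0 10 11 15 14 13 1 9)(2 7 12 8 4))^2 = (0 11 14 1)(2 12 4 7 8)(9 10 15 13)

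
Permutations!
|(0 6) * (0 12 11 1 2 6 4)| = |(0 4)(1 2 6 12 11)| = 10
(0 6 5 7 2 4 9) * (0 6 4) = (0 4 9 6 5 7 2) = [4, 1, 0, 3, 9, 7, 5, 2, 8, 6]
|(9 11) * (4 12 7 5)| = |(4 12 7 5)(9 11)| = 4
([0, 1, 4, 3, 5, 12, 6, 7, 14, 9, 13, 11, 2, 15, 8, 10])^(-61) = (2 12 5 4)(8 14)(10 15 13)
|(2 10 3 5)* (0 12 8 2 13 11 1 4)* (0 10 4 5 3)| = 12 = |(0 12 8 2 4 10)(1 5 13 11)|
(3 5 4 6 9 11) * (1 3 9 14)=(1 3 5 4 6 14)(9 11)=[0, 3, 2, 5, 6, 4, 14, 7, 8, 11, 10, 9, 12, 13, 1]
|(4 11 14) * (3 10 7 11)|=6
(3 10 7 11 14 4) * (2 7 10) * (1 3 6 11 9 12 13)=(1 3 2 7 9 12 13)(4 6 11 14)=[0, 3, 7, 2, 6, 5, 11, 9, 8, 12, 10, 14, 13, 1, 4]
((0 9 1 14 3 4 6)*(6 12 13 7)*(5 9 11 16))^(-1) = ((0 11 16 5 9 1 14 3 4 12 13 7 6))^(-1) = (0 6 7 13 12 4 3 14 1 9 5 16 11)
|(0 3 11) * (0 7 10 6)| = 6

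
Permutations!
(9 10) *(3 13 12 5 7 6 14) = [0, 1, 2, 13, 4, 7, 14, 6, 8, 10, 9, 11, 5, 12, 3] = (3 13 12 5 7 6 14)(9 10)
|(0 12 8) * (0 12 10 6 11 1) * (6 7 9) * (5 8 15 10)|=11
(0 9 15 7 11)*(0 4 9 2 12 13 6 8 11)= (0 2 12 13 6 8 11 4 9 15 7)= [2, 1, 12, 3, 9, 5, 8, 0, 11, 15, 10, 4, 13, 6, 14, 7]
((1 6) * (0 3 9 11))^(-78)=(0 9)(3 11)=((0 3 9 11)(1 6))^(-78)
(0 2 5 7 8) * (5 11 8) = (0 2 11 8)(5 7) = [2, 1, 11, 3, 4, 7, 6, 5, 0, 9, 10, 8]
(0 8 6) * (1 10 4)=[8, 10, 2, 3, 1, 5, 0, 7, 6, 9, 4]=(0 8 6)(1 10 4)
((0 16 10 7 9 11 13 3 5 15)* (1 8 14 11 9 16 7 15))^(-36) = ((0 7 16 10 15)(1 8 14 11 13 3 5))^(-36) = (0 15 10 16 7)(1 5 3 13 11 14 8)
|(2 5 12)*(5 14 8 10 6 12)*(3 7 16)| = 6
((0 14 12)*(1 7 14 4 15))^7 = (15)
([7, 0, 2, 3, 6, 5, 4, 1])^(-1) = [1, 7, 2, 3, 6, 5, 4, 0]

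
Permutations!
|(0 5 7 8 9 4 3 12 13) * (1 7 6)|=|(0 5 6 1 7 8 9 4 3 12 13)|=11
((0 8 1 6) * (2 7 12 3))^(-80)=(12)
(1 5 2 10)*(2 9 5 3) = (1 3 2 10)(5 9) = [0, 3, 10, 2, 4, 9, 6, 7, 8, 5, 1]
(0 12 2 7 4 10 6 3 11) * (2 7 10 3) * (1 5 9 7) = (0 12 1 5 9 7 4 3 11)(2 10 6) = [12, 5, 10, 11, 3, 9, 2, 4, 8, 7, 6, 0, 1]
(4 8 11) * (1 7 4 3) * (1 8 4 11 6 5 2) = (1 7 11 3 8 6 5 2) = [0, 7, 1, 8, 4, 2, 5, 11, 6, 9, 10, 3]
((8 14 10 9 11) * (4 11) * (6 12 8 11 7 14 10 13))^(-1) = ((4 7 14 13 6 12 8 10 9))^(-1) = (4 9 10 8 12 6 13 14 7)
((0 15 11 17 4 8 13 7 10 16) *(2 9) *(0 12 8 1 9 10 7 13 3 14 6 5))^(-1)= ((0 15 11 17 4 1 9 2 10 16 12 8 3 14 6 5))^(-1)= (0 5 6 14 3 8 12 16 10 2 9 1 4 17 11 15)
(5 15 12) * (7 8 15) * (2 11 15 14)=[0, 1, 11, 3, 4, 7, 6, 8, 14, 9, 10, 15, 5, 13, 2, 12]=(2 11 15 12 5 7 8 14)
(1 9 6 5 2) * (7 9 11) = [0, 11, 1, 3, 4, 2, 5, 9, 8, 6, 10, 7] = (1 11 7 9 6 5 2)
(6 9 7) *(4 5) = (4 5)(6 9 7) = [0, 1, 2, 3, 5, 4, 9, 6, 8, 7]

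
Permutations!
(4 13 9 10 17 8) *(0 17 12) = [17, 1, 2, 3, 13, 5, 6, 7, 4, 10, 12, 11, 0, 9, 14, 15, 16, 8] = (0 17 8 4 13 9 10 12)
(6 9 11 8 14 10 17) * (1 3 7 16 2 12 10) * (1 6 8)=(1 3 7 16 2 12 10 17 8 14 6 9 11)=[0, 3, 12, 7, 4, 5, 9, 16, 14, 11, 17, 1, 10, 13, 6, 15, 2, 8]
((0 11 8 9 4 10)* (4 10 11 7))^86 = ((0 7 4 11 8 9 10))^86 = (0 4 8 10 7 11 9)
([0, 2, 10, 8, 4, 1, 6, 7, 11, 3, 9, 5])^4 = [0, 3, 8, 1, 4, 9, 6, 7, 2, 5, 11, 10]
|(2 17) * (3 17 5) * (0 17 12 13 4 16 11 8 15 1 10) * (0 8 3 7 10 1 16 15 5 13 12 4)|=20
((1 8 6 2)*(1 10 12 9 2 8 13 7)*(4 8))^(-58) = (1 7 13)(2 12)(4 6 8)(9 10)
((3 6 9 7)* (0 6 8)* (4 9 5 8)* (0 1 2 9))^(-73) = (0 7 1 6 3 2 5 4 9 8)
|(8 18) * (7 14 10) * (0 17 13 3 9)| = 30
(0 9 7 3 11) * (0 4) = (0 9 7 3 11 4) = [9, 1, 2, 11, 0, 5, 6, 3, 8, 7, 10, 4]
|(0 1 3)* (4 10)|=|(0 1 3)(4 10)|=6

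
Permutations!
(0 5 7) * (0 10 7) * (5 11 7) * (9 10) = (0 11 7 9 10 5) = [11, 1, 2, 3, 4, 0, 6, 9, 8, 10, 5, 7]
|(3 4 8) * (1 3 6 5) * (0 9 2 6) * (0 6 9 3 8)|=|(0 3 4)(1 8 6 5)(2 9)|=12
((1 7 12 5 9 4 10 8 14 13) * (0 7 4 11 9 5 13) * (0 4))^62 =((0 7 12 13 1)(4 10 8 14)(9 11))^62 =(0 12 1 7 13)(4 8)(10 14)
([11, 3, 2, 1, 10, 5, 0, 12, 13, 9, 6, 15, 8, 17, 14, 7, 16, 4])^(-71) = [13, 3, 2, 1, 7, 5, 8, 10, 0, 9, 12, 17, 6, 11, 14, 4, 16, 15]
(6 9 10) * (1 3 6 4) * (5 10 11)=(1 3 6 9 11 5 10 4)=[0, 3, 2, 6, 1, 10, 9, 7, 8, 11, 4, 5]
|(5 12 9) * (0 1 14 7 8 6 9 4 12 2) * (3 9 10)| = 22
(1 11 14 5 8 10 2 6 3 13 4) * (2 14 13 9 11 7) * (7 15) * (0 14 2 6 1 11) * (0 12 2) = (0 14 5 8 10)(1 15 7 6 3 9 12 2)(4 11 13) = [14, 15, 1, 9, 11, 8, 3, 6, 10, 12, 0, 13, 2, 4, 5, 7]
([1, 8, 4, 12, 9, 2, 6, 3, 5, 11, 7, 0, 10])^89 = (0 1 8 5 2 4 9 11)(3 12 10 7)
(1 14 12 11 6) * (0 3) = (0 3)(1 14 12 11 6) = [3, 14, 2, 0, 4, 5, 1, 7, 8, 9, 10, 6, 11, 13, 12]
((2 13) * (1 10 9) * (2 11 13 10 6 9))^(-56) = (13)(1 6 9) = ((1 6 9)(2 10)(11 13))^(-56)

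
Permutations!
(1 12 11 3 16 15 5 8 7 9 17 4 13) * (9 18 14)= (1 12 11 3 16 15 5 8 7 18 14 9 17 4 13)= [0, 12, 2, 16, 13, 8, 6, 18, 7, 17, 10, 3, 11, 1, 9, 5, 15, 4, 14]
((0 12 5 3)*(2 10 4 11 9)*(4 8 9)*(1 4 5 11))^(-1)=(0 3 5 11 12)(1 4)(2 9 8 10)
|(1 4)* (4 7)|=3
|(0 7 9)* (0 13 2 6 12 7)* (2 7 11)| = |(2 6 12 11)(7 9 13)| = 12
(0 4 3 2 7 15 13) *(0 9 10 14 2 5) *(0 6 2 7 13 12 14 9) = [4, 1, 13, 5, 3, 6, 2, 15, 8, 10, 9, 11, 14, 0, 7, 12] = (0 4 3 5 6 2 13)(7 15 12 14)(9 10)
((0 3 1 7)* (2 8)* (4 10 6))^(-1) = (0 7 1 3)(2 8)(4 6 10)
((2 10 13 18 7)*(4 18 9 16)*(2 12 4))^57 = (2 13 16 10 9)(4 18 7 12)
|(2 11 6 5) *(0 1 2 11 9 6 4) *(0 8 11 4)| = |(0 1 2 9 6 5 4 8 11)| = 9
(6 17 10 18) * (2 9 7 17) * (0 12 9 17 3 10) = [12, 1, 17, 10, 4, 5, 2, 3, 8, 7, 18, 11, 9, 13, 14, 15, 16, 0, 6] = (0 12 9 7 3 10 18 6 2 17)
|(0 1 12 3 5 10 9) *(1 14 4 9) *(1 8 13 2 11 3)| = |(0 14 4 9)(1 12)(2 11 3 5 10 8 13)| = 28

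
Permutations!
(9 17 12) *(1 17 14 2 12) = (1 17)(2 12 9 14) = [0, 17, 12, 3, 4, 5, 6, 7, 8, 14, 10, 11, 9, 13, 2, 15, 16, 1]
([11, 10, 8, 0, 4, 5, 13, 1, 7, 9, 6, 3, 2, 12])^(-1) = (0 3 11)(1 7 8 2 12 13 6 10)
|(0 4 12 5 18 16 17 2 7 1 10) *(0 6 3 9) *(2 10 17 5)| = |(0 4 12 2 7 1 17 10 6 3 9)(5 18 16)| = 33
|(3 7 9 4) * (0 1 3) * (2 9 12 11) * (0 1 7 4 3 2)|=|(0 7 12 11)(1 2 9 3 4)|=20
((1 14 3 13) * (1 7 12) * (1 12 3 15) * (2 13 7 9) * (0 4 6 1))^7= ((0 4 6 1 14 15)(2 13 9)(3 7))^7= (0 4 6 1 14 15)(2 13 9)(3 7)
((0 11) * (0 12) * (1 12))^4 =((0 11 1 12))^4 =(12)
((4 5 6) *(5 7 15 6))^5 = (4 7 15 6)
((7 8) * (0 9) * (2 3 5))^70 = ((0 9)(2 3 5)(7 8))^70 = (9)(2 3 5)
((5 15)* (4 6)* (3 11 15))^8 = ((3 11 15 5)(4 6))^8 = (15)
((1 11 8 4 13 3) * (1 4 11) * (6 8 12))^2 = (3 13 4)(6 11)(8 12)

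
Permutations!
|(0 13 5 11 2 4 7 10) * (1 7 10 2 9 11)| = 8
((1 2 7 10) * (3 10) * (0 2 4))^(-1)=((0 2 7 3 10 1 4))^(-1)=(0 4 1 10 3 7 2)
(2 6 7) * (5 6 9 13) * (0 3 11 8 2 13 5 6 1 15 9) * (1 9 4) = (0 3 11 8 2)(1 15 4)(5 9)(6 7 13) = [3, 15, 0, 11, 1, 9, 7, 13, 2, 5, 10, 8, 12, 6, 14, 4]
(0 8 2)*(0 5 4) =(0 8 2 5 4) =[8, 1, 5, 3, 0, 4, 6, 7, 2]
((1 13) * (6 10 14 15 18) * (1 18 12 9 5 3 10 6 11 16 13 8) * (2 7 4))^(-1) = (1 8)(2 4 7)(3 5 9 12 15 14 10)(11 18 13 16)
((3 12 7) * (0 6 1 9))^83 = ((0 6 1 9)(3 12 7))^83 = (0 9 1 6)(3 7 12)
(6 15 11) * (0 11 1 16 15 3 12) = (0 11 6 3 12)(1 16 15) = [11, 16, 2, 12, 4, 5, 3, 7, 8, 9, 10, 6, 0, 13, 14, 1, 15]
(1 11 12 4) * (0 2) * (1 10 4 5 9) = (0 2)(1 11 12 5 9)(4 10) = [2, 11, 0, 3, 10, 9, 6, 7, 8, 1, 4, 12, 5]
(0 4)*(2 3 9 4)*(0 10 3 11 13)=(0 2 11 13)(3 9 4 10)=[2, 1, 11, 9, 10, 5, 6, 7, 8, 4, 3, 13, 12, 0]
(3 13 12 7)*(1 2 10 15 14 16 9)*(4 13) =(1 2 10 15 14 16 9)(3 4 13 12 7) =[0, 2, 10, 4, 13, 5, 6, 3, 8, 1, 15, 11, 7, 12, 16, 14, 9]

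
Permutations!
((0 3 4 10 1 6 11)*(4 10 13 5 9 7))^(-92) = (0 6 10)(1 3 11)(4 9 13 7 5)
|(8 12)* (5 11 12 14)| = 5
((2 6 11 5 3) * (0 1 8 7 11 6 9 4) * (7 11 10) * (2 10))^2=((0 1 8 11 5 3 10 7 2 9 4))^2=(0 8 5 10 2 4 1 11 3 7 9)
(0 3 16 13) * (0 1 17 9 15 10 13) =[3, 17, 2, 16, 4, 5, 6, 7, 8, 15, 13, 11, 12, 1, 14, 10, 0, 9] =(0 3 16)(1 17 9 15 10 13)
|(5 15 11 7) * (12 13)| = |(5 15 11 7)(12 13)| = 4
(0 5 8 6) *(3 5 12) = (0 12 3 5 8 6) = [12, 1, 2, 5, 4, 8, 0, 7, 6, 9, 10, 11, 3]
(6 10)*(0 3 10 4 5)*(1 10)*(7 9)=(0 3 1 10 6 4 5)(7 9)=[3, 10, 2, 1, 5, 0, 4, 9, 8, 7, 6]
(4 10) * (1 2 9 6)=(1 2 9 6)(4 10)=[0, 2, 9, 3, 10, 5, 1, 7, 8, 6, 4]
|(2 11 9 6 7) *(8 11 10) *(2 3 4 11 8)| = |(2 10)(3 4 11 9 6 7)| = 6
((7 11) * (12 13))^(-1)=((7 11)(12 13))^(-1)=(7 11)(12 13)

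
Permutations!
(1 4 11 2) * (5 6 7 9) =(1 4 11 2)(5 6 7 9) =[0, 4, 1, 3, 11, 6, 7, 9, 8, 5, 10, 2]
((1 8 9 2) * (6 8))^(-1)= (1 2 9 8 6)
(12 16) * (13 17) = (12 16)(13 17) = [0, 1, 2, 3, 4, 5, 6, 7, 8, 9, 10, 11, 16, 17, 14, 15, 12, 13]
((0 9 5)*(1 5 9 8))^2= (9)(0 1)(5 8)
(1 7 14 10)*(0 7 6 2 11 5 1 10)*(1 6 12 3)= (0 7 14)(1 12 3)(2 11 5 6)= [7, 12, 11, 1, 4, 6, 2, 14, 8, 9, 10, 5, 3, 13, 0]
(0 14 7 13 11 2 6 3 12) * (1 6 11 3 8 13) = (0 14 7 1 6 8 13 3 12)(2 11) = [14, 6, 11, 12, 4, 5, 8, 1, 13, 9, 10, 2, 0, 3, 7]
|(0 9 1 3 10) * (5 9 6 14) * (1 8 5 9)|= 9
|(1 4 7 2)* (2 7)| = |(7)(1 4 2)| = 3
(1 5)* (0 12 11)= (0 12 11)(1 5)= [12, 5, 2, 3, 4, 1, 6, 7, 8, 9, 10, 0, 11]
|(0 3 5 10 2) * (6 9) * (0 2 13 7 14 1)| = |(0 3 5 10 13 7 14 1)(6 9)| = 8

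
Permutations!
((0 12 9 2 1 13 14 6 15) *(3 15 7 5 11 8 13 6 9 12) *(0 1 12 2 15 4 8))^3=(0 8 9 6 11 4 14 1 5 3 13 15 7)(2 12)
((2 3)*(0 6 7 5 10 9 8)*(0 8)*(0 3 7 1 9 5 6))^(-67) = (1 6 7 2 3 9)(5 10)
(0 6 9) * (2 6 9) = (0 9)(2 6) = [9, 1, 6, 3, 4, 5, 2, 7, 8, 0]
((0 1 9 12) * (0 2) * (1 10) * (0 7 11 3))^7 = (0 11 2 9 10 3 7 12 1)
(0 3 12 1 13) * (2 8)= (0 3 12 1 13)(2 8)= [3, 13, 8, 12, 4, 5, 6, 7, 2, 9, 10, 11, 1, 0]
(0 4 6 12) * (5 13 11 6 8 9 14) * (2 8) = (0 4 2 8 9 14 5 13 11 6 12) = [4, 1, 8, 3, 2, 13, 12, 7, 9, 14, 10, 6, 0, 11, 5]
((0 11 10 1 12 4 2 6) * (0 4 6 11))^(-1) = ((1 12 6 4 2 11 10))^(-1) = (1 10 11 2 4 6 12)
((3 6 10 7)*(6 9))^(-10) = (10)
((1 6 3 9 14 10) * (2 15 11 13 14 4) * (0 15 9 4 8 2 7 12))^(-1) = ((0 15 11 13 14 10 1 6 3 4 7 12)(2 9 8))^(-1) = (0 12 7 4 3 6 1 10 14 13 11 15)(2 8 9)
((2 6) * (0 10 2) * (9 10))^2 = (0 10 6 9 2)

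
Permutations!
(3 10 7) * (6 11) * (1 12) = (1 12)(3 10 7)(6 11) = [0, 12, 2, 10, 4, 5, 11, 3, 8, 9, 7, 6, 1]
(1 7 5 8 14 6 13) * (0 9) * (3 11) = (0 9)(1 7 5 8 14 6 13)(3 11) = [9, 7, 2, 11, 4, 8, 13, 5, 14, 0, 10, 3, 12, 1, 6]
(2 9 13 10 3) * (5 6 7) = (2 9 13 10 3)(5 6 7) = [0, 1, 9, 2, 4, 6, 7, 5, 8, 13, 3, 11, 12, 10]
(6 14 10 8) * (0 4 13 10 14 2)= (14)(0 4 13 10 8 6 2)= [4, 1, 0, 3, 13, 5, 2, 7, 6, 9, 8, 11, 12, 10, 14]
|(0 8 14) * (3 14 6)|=5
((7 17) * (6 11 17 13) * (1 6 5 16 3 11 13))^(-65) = ((1 6 13 5 16 3 11 17 7))^(-65) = (1 17 3 5 6 7 11 16 13)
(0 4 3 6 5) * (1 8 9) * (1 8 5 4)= (0 1 5)(3 6 4)(8 9)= [1, 5, 2, 6, 3, 0, 4, 7, 9, 8]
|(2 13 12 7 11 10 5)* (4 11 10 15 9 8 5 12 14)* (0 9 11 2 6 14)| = |(0 9 8 5 6 14 4 2 13)(7 10 12)(11 15)| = 18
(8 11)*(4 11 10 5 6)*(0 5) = (0 5 6 4 11 8 10) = [5, 1, 2, 3, 11, 6, 4, 7, 10, 9, 0, 8]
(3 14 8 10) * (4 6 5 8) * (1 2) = (1 2)(3 14 4 6 5 8 10) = [0, 2, 1, 14, 6, 8, 5, 7, 10, 9, 3, 11, 12, 13, 4]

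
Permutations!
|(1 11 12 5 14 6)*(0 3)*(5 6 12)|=|(0 3)(1 11 5 14 12 6)|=6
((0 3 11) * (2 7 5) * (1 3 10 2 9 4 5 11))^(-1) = (0 11 7 2 10)(1 3)(4 9 5)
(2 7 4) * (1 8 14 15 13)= [0, 8, 7, 3, 2, 5, 6, 4, 14, 9, 10, 11, 12, 1, 15, 13]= (1 8 14 15 13)(2 7 4)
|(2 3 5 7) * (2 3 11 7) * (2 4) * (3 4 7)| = |(2 11 3 5 7 4)| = 6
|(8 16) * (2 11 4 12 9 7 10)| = 14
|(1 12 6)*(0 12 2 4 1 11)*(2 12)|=|(0 2 4 1 12 6 11)|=7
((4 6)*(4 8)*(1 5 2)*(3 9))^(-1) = ((1 5 2)(3 9)(4 6 8))^(-1) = (1 2 5)(3 9)(4 8 6)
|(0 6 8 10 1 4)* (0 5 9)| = |(0 6 8 10 1 4 5 9)| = 8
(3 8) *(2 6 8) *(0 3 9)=(0 3 2 6 8 9)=[3, 1, 6, 2, 4, 5, 8, 7, 9, 0]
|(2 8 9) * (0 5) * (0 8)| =|(0 5 8 9 2)| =5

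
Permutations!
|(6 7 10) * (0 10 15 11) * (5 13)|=|(0 10 6 7 15 11)(5 13)|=6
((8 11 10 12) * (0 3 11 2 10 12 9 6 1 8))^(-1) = ((0 3 11 12)(1 8 2 10 9 6))^(-1) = (0 12 11 3)(1 6 9 10 2 8)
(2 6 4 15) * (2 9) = (2 6 4 15 9) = [0, 1, 6, 3, 15, 5, 4, 7, 8, 2, 10, 11, 12, 13, 14, 9]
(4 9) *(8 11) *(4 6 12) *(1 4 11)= [0, 4, 2, 3, 9, 5, 12, 7, 1, 6, 10, 8, 11]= (1 4 9 6 12 11 8)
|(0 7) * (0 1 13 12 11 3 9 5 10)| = |(0 7 1 13 12 11 3 9 5 10)| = 10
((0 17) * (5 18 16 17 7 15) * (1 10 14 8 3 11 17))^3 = (0 5 1 8 17 15 16 14 11 7 18 10 3)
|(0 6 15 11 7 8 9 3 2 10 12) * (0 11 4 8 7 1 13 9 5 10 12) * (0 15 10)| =7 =|(0 6 10 15 4 8 5)(1 13 9 3 2 12 11)|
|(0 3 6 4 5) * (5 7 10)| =7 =|(0 3 6 4 7 10 5)|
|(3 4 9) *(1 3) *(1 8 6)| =|(1 3 4 9 8 6)| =6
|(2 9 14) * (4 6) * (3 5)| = |(2 9 14)(3 5)(4 6)| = 6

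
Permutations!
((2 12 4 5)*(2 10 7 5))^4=((2 12 4)(5 10 7))^4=(2 12 4)(5 10 7)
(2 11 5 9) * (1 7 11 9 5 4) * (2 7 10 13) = (1 10 13 2 9 7 11 4) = [0, 10, 9, 3, 1, 5, 6, 11, 8, 7, 13, 4, 12, 2]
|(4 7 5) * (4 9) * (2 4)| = 5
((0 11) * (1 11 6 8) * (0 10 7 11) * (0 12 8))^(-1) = (0 6)(1 8 12)(7 10 11)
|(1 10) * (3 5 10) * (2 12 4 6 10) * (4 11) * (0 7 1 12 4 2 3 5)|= 30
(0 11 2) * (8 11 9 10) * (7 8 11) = (0 9 10 11 2)(7 8) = [9, 1, 0, 3, 4, 5, 6, 8, 7, 10, 11, 2]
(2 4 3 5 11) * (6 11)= (2 4 3 5 6 11)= [0, 1, 4, 5, 3, 6, 11, 7, 8, 9, 10, 2]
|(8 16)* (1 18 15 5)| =4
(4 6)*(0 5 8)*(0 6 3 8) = (0 5)(3 8 6 4) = [5, 1, 2, 8, 3, 0, 4, 7, 6]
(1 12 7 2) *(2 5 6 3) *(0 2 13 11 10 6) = (0 2 1 12 7 5)(3 13 11 10 6) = [2, 12, 1, 13, 4, 0, 3, 5, 8, 9, 6, 10, 7, 11]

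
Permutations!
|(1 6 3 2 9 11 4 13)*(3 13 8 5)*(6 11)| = 10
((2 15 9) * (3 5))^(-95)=((2 15 9)(3 5))^(-95)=(2 15 9)(3 5)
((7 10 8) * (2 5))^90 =(10)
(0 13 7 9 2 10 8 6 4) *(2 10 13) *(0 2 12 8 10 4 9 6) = [12, 1, 13, 3, 2, 5, 9, 6, 0, 4, 10, 11, 8, 7] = (0 12 8)(2 13 7 6 9 4)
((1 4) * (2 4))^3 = (4)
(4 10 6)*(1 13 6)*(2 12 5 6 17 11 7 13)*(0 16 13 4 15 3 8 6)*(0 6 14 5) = (0 16 13 17 11 7 4 10 1 2 12)(3 8 14 5 6 15) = [16, 2, 12, 8, 10, 6, 15, 4, 14, 9, 1, 7, 0, 17, 5, 3, 13, 11]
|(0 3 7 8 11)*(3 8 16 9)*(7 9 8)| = 10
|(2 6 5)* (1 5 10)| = |(1 5 2 6 10)| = 5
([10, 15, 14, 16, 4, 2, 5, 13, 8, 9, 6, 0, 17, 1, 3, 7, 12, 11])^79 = (0 6 2 3 12 11 10 5 14 16 17)(1 13 7 15)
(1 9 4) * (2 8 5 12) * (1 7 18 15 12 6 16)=[0, 9, 8, 3, 7, 6, 16, 18, 5, 4, 10, 11, 2, 13, 14, 12, 1, 17, 15]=(1 9 4 7 18 15 12 2 8 5 6 16)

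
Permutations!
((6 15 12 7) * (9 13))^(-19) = (6 15 12 7)(9 13)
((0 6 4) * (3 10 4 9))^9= (0 3)(4 9)(6 10)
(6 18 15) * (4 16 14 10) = (4 16 14 10)(6 18 15) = [0, 1, 2, 3, 16, 5, 18, 7, 8, 9, 4, 11, 12, 13, 10, 6, 14, 17, 15]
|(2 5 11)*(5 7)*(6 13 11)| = 6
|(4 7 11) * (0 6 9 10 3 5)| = 6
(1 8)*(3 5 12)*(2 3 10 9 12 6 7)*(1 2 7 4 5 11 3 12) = (1 8 2 12 10 9)(3 11)(4 5 6) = [0, 8, 12, 11, 5, 6, 4, 7, 2, 1, 9, 3, 10]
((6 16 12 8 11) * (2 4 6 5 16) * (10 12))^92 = (2 6 4)(5 10 8)(11 16 12)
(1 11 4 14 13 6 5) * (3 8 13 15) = (1 11 4 14 15 3 8 13 6 5) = [0, 11, 2, 8, 14, 1, 5, 7, 13, 9, 10, 4, 12, 6, 15, 3]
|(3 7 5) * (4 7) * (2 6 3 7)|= |(2 6 3 4)(5 7)|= 4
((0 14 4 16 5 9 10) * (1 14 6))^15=((0 6 1 14 4 16 5 9 10))^15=(0 5 14)(1 10 16)(4 6 9)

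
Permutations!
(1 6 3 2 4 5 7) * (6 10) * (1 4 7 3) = (1 10 6)(2 7 4 5 3) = [0, 10, 7, 2, 5, 3, 1, 4, 8, 9, 6]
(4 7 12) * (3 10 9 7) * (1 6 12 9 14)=(1 6 12 4 3 10 14)(7 9)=[0, 6, 2, 10, 3, 5, 12, 9, 8, 7, 14, 11, 4, 13, 1]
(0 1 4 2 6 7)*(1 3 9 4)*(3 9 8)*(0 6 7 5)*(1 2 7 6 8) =[9, 2, 6, 1, 7, 0, 5, 8, 3, 4] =(0 9 4 7 8 3 1 2 6 5)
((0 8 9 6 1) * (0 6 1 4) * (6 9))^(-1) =(0 4 6 8)(1 9)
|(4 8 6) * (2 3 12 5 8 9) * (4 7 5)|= 20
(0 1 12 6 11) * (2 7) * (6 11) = (0 1 12 11)(2 7) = [1, 12, 7, 3, 4, 5, 6, 2, 8, 9, 10, 0, 11]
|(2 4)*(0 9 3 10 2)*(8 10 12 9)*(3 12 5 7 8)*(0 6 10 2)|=18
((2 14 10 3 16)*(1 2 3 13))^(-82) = ((1 2 14 10 13)(3 16))^(-82) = (16)(1 10 2 13 14)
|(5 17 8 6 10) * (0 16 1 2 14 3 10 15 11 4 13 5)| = 56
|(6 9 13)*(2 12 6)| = |(2 12 6 9 13)| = 5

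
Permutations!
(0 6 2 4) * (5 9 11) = [6, 1, 4, 3, 0, 9, 2, 7, 8, 11, 10, 5] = (0 6 2 4)(5 9 11)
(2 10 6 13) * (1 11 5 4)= (1 11 5 4)(2 10 6 13)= [0, 11, 10, 3, 1, 4, 13, 7, 8, 9, 6, 5, 12, 2]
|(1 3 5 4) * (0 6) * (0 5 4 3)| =6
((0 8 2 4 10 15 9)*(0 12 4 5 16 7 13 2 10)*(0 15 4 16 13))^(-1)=((0 8 10 4 15 9 12 16 7)(2 5 13))^(-1)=(0 7 16 12 9 15 4 10 8)(2 13 5)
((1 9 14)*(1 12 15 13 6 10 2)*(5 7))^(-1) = (1 2 10 6 13 15 12 14 9)(5 7)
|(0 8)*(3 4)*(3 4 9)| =2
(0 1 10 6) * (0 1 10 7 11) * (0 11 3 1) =(11)(0 10 6)(1 7 3) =[10, 7, 2, 1, 4, 5, 0, 3, 8, 9, 6, 11]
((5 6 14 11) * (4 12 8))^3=((4 12 8)(5 6 14 11))^3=(5 11 14 6)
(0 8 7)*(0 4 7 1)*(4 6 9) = (0 8 1)(4 7 6 9) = [8, 0, 2, 3, 7, 5, 9, 6, 1, 4]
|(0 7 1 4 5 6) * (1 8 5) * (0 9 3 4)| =|(0 7 8 5 6 9 3 4 1)| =9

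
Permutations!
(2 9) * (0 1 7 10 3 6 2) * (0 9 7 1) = (2 7 10 3 6) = [0, 1, 7, 6, 4, 5, 2, 10, 8, 9, 3]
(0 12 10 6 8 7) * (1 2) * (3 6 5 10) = [12, 2, 1, 6, 4, 10, 8, 0, 7, 9, 5, 11, 3] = (0 12 3 6 8 7)(1 2)(5 10)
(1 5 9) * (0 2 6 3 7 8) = (0 2 6 3 7 8)(1 5 9) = [2, 5, 6, 7, 4, 9, 3, 8, 0, 1]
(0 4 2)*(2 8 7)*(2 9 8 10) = (0 4 10 2)(7 9 8) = [4, 1, 0, 3, 10, 5, 6, 9, 7, 8, 2]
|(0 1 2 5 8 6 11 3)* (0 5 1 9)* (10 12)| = 10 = |(0 9)(1 2)(3 5 8 6 11)(10 12)|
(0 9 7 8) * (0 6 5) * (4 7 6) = [9, 1, 2, 3, 7, 0, 5, 8, 4, 6] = (0 9 6 5)(4 7 8)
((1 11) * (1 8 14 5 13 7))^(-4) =(1 14 7 8 13 11 5)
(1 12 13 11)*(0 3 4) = (0 3 4)(1 12 13 11) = [3, 12, 2, 4, 0, 5, 6, 7, 8, 9, 10, 1, 13, 11]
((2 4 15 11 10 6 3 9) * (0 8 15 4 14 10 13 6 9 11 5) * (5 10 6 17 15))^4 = ((0 8 5)(2 14 6 3 11 13 17 15 10 9))^4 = (0 8 5)(2 11 10 6 17)(3 15 14 13 9)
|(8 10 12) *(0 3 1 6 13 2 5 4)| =|(0 3 1 6 13 2 5 4)(8 10 12)| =24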